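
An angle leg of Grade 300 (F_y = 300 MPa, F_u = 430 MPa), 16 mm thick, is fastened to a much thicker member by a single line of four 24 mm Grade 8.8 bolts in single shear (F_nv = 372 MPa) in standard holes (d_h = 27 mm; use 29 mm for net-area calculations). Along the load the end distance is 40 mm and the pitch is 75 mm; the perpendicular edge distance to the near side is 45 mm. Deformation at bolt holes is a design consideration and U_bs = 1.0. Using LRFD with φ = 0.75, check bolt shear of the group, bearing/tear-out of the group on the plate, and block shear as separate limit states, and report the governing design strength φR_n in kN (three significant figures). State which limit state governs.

505 kN (bolt shear governs)

Bolt shear: A_b = π·24²/4 = 452.4 mm²; R_n = 372 × 452.4 × 4 × 1 / 1000 = 673.2 kN → 0.75 × 673.2 = 505 kN.
Bearing: edge l_c = 26.5, r_n = 218.8 kN; interior l_c = 48, r_n = 396.3 kN; R_n = 218.8 + 3·396.3 = 1408 kN → 1060 kN.
Block shear: A_gv = 4240, A_nv = 2616, A_nt = 488 mm²; R_n = min(0.6F_uA_nv, 0.6F_yA_gv) + U_bs·F_u·A_nt = 884.8 kN → 664 kN.
Bolt shear governs: 505 kN.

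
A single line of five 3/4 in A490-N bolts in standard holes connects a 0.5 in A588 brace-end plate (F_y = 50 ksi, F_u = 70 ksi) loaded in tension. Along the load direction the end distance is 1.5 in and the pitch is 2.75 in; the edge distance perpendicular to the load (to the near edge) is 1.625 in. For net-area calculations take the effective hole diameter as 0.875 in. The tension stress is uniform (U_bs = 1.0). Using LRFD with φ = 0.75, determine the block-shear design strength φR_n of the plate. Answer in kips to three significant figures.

166 kips

Shear plane L_v = 1.5 + 4·2.75 = 12.5 in; A_gv = 12.5 × 0.5 = 6.25 in².
A_nv = (12.5 − 4.5·0.875) × 0.5 = 4.281 in².
A_nt = (1.625 − 0.5·0.875) × 0.5 = 0.5938 in².
0.6 F_u A_nv = 179.8 kips; 0.6 F_y A_gv = 187.5 kips → shear rupture governs the shear term.
R_n = 179.8 + 1.0 × 70 × 0.5938 = 221.4 kips.
Design strength φR_n = 0.75 × 221.4 = 166 kips.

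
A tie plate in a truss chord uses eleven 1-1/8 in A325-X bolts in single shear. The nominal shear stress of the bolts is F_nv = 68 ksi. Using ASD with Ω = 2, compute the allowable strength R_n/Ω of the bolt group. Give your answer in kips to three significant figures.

A_b = π × 1.125² / 4 = 0.994 in².
R_n = F_nv · A_b · n · n_s = 68 × 0.994 × 11 × 1 = 743.5 kips.
Allowable strength R_n/Ω = 743.5 / 2 = 372 kips.

372 kips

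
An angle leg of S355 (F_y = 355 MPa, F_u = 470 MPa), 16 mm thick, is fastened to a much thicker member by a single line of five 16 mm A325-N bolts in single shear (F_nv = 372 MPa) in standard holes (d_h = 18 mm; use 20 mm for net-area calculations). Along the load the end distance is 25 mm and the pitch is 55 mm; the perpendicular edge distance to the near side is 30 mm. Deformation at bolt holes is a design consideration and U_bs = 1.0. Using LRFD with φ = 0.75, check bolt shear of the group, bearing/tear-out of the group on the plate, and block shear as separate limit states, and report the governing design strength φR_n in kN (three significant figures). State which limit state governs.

Bolt shear: A_b = π·16²/4 = 201.1 mm²; R_n = 372 × 201.1 × 5 × 1 / 1000 = 374 kN → 0.75 × 374 = 280 kN.
Bearing: edge l_c = 16, r_n = 144.4 kN; interior l_c = 37, r_n = 288.8 kN; R_n = 144.4 + 4·288.8 = 1299 kN → 975 kN.
Block shear: A_gv = 3920, A_nv = 2480, A_nt = 320 mm²; R_n = min(0.6F_uA_nv, 0.6F_yA_gv) + U_bs·F_u·A_nt = 849.8 kN → 637 kN.
Bolt shear governs: 280 kN.

280 kN (bolt shear governs)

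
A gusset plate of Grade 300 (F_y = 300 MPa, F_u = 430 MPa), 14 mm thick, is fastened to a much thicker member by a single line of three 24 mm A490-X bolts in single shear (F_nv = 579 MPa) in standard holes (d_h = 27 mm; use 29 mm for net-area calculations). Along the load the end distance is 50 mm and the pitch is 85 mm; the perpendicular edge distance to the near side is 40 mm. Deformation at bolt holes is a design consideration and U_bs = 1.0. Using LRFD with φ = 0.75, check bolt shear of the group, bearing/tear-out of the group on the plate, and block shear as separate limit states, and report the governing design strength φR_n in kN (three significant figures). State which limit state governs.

Bolt shear: A_b = π·24²/4 = 452.4 mm²; R_n = 579 × 452.4 × 3 × 1 / 1000 = 785.8 kN → 0.75 × 785.8 = 589 kN.
Bearing: edge l_c = 36.5, r_n = 263.7 kN; interior l_c = 58, r_n = 346.8 kN; R_n = 263.7 + 2·346.8 = 957.2 kN → 718 kN.
Block shear: A_gv = 3080, A_nv = 2065, A_nt = 357 mm²; R_n = min(0.6F_uA_nv, 0.6F_yA_gv) + U_bs·F_u·A_nt = 686.3 kN → 515 kN.
Block shear governs: 515 kN.

515 kN (block shear governs)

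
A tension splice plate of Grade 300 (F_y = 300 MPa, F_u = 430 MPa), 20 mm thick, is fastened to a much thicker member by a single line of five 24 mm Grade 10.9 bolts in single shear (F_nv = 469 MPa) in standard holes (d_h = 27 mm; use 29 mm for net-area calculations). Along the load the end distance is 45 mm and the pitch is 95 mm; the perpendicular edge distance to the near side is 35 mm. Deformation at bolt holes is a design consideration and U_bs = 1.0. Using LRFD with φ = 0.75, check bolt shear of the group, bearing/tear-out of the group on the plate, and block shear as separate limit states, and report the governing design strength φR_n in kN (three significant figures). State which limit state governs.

796 kN (bolt shear governs)

Bolt shear: A_b = π·24²/4 = 452.4 mm²; R_n = 469 × 452.4 × 5 × 1 / 1000 = 1061 kN → 0.75 × 1061 = 796 kN.
Bearing: edge l_c = 31.5, r_n = 325.1 kN; interior l_c = 68, r_n = 495.4 kN; R_n = 325.1 + 4·495.4 = 2307 kN → 1730 kN.
Block shear: A_gv = 8500, A_nv = 5890, A_nt = 410 mm²; R_n = min(0.6F_uA_nv, 0.6F_yA_gv) + U_bs·F_u·A_nt = 1696 kN → 1270 kN.
Bolt shear governs: 796 kN.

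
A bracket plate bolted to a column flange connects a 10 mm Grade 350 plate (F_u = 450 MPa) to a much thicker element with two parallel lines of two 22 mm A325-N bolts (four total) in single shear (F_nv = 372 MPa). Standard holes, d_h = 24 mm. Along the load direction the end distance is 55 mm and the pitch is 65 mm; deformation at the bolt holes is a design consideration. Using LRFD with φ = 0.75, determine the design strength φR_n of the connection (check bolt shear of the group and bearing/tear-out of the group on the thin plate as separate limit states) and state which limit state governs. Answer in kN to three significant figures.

424 kN (bolt shear governs)

Bolt shear: A_b = π·22²/4 = 380.1 mm²; R_n = 372 × 380.1 × 4 × 1 / 1000 = 565.6 kN → 0.75 × 565.6 = 424 kN.
Bearing (1.2 l_c t F_u ≤ 2.4 d t F_u): upper limit = 2.4·22·10·450 / 1000 = 237.6 kN.
  Edge l_c = 55 − 24/2 = 43 → r_n = 232.2 kN; interior l_c = 65 − 24 = 41 → r_n = 221.4 kN.
  R_n,bearing = 2·232.2 + 2·221.4 = 907.2 kN → 0.75 × 907.2 = 680 kN.
Bolt shear governs: 424 kN.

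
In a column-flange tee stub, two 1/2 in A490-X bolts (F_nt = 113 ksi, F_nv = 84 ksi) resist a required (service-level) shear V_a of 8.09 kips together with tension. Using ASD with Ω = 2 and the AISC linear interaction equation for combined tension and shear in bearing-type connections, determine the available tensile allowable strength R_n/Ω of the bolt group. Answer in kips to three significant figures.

A_b = π·0.5²/4 = 0.1963 in²; f_rv = 8.09 / (2 × 0.1963) = 20.6 ksi.
F'_nt = 1.3 F_nt − (Ω F_nt / F_nv) f_rv = 1.3·113 − (2·113/84)·20.6 = 91.47 ksi, capped at F_nt → F'_nt = 91.47 ksi.
R_n = F'_nt · A_b · n = 91.47 × 0.1963 × 2 = 35.92 kips.
Allowable strength R_n/Ω = 35.92 / 2 = 18 kips.

18 kips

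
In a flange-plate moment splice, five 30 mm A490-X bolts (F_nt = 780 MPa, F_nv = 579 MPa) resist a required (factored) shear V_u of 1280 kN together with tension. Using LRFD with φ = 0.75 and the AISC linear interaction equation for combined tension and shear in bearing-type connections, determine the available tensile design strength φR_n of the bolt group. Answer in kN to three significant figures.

A_b = π·30²/4 = 706.9 mm²; f_rv = 1280 × 1000 / (5 × 706.9) = 362.2 MPa.
F'_nt = 1.3 F_nt − (F_nt / φF_nv) f_rv = 1.3·780 − (780/(0.75·579))·362.2 = 363.5 MPa, capped at F_nt → F'_nt = 363.5 MPa.
R_n = F'_nt · A_b · n = 363.5 × 706.9 × 5 / 1000 = 1285 kN.
Design strength φR_n = 0.75 × 1285 = 963 kN.

963 kN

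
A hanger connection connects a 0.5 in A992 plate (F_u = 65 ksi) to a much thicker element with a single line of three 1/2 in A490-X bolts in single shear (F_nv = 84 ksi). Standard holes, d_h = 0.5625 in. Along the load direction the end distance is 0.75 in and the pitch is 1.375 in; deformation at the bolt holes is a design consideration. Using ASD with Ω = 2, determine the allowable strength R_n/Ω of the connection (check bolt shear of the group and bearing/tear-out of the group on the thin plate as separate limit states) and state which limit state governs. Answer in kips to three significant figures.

Bolt shear: A_b = π·0.5²/4 = 0.1963 in²; R_n = 84 × 0.1963 × 3 × 1 = 49.48 kips → 49.48 / 2 = 24.7 kips.
Bearing (1.2 l_c t F_u ≤ 2.4 d t F_u): upper limit = 2.4·0.5·0.5·65 = 39 kips.
  Edge l_c = 0.75 − 0.5625/2 = 0.4688 → r_n = 18.28 kips; interior l_c = 1.375 − 0.5625 = 0.8125 → r_n = 31.69 kips.
  R_n,bearing = 1·18.28 + 2·31.69 = 81.66 kips → 81.66 / 2 = 40.8 kips.
Bolt shear governs: 24.7 kips.

24.7 kips (bolt shear governs)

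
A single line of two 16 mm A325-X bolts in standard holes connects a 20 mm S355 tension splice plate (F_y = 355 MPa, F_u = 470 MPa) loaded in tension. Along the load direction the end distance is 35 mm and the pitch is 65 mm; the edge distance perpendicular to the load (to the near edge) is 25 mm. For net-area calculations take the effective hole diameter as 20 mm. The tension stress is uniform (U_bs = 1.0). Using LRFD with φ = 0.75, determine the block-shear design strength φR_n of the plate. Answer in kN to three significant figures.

Shear plane L_v = 35 + 1·65 = 100 mm; A_gv = 100 × 20 = 2000 mm².
A_nv = (100 − 1.5·20) × 20 = 1400 mm².
A_nt = (25 − 0.5·20) × 20 = 300 mm².
0.6 F_u A_nv = 394.8 kN; 0.6 F_y A_gv = 426 kN → shear rupture governs the shear term.
R_n = 394.8 + 1.0 × 470 × 300 / 1000 = 535.8 kN.
Design strength φR_n = 0.75 × 535.8 = 402 kN.

402 kN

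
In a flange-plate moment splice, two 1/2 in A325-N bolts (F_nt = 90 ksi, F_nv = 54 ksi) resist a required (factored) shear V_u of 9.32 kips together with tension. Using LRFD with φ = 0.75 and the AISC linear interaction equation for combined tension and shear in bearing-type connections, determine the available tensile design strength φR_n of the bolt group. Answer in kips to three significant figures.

A_b = π·0.5²/4 = 0.1963 in²; f_rv = 9.32 / (2 × 0.1963) = 23.73 ksi.
F'_nt = 1.3 F_nt − (F_nt / φF_nv) f_rv = 1.3·90 − (90/(0.75·54))·23.73 = 64.26 ksi, capped at F_nt → F'_nt = 64.26 ksi.
R_n = F'_nt · A_b · n = 64.26 × 0.1963 × 2 = 25.23 kips.
Design strength φR_n = 0.75 × 25.23 = 18.9 kips.

18.9 kips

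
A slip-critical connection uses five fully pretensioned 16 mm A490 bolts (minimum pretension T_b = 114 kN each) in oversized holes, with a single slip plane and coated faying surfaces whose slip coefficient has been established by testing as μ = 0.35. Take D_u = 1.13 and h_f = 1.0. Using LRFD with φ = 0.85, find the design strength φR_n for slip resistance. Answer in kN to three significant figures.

192 kN

R_n = μ · D_u · h_f · T_b · n_s · n_b = 0.35 × 1.13 × 1.0 × 114 × 1 × 5 = 225.4 kN.
Design strength φR_n = 0.85 × 225.4 = 192 kN.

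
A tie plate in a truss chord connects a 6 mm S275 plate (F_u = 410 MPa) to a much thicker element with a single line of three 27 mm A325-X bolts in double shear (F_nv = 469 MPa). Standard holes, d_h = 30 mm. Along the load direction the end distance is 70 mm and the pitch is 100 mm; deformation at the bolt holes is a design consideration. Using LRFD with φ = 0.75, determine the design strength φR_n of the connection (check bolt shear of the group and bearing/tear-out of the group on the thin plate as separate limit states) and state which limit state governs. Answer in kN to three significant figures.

359 kN (bearing governs)

Bolt shear: A_b = π·27²/4 = 572.6 mm²; R_n = 469 × 572.6 × 3 × 2 / 1000 = 1611 kN → 0.75 × 1611 = 1210 kN.
Bearing (1.2 l_c t F_u ≤ 2.4 d t F_u): upper limit = 2.4·27·6·410 / 1000 = 159.4 kN.
  Edge l_c = 70 − 30/2 = 55 → r_n = 159.4 kN; interior l_c = 100 − 30 = 70 → r_n = 159.4 kN.
  R_n,bearing = 1·159.4 + 2·159.4 = 478.2 kN → 0.75 × 478.2 = 359 kN.
Bearing governs: 359 kN.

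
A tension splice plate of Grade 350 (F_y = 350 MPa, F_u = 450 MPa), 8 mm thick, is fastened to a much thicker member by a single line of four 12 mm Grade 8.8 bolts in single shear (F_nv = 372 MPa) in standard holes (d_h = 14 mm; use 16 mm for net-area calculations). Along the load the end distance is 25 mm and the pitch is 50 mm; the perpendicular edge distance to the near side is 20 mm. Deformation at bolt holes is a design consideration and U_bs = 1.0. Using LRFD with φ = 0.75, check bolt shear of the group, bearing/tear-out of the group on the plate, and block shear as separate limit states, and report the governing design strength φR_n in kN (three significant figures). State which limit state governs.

Bolt shear: A_b = π·12²/4 = 113.1 mm²; R_n = 372 × 113.1 × 4 × 1 / 1000 = 168.3 kN → 0.75 × 168.3 = 126 kN.
Bearing: edge l_c = 18, r_n = 77.76 kN; interior l_c = 36, r_n = 103.7 kN; R_n = 77.76 + 3·103.7 = 388.8 kN → 292 kN.
Block shear: A_gv = 1400, A_nv = 952, A_nt = 96 mm²; R_n = min(0.6F_uA_nv, 0.6F_yA_gv) + U_bs·F_u·A_nt = 300.2 kN → 225 kN.
Bolt shear governs: 126 kN.

126 kN (bolt shear governs)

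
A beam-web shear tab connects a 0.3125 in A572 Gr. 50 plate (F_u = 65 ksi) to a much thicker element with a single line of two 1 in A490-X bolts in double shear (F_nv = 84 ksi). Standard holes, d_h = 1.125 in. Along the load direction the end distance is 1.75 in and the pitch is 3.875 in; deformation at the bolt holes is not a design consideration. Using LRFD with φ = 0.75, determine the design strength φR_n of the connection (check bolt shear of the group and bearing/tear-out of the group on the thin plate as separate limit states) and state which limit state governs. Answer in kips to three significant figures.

72.8 kips (bearing governs)

Bolt shear: A_b = π·1²/4 = 0.7854 in²; R_n = 84 × 0.7854 × 2 × 2 = 263.9 kips → 0.75 × 263.9 = 198 kips.
Bearing (1.5 l_c t F_u ≤ 3.0 d t F_u): upper limit = 3.0·1·0.3125·65 = 60.94 kips.
  Edge l_c = 1.75 − 1.125/2 = 1.188 → r_n = 36.18 kips; interior l_c = 3.875 − 1.125 = 2.75 → r_n = 60.94 kips.
  R_n,bearing = 1·36.18 + 1·60.94 = 97.12 kips → 0.75 × 97.12 = 72.8 kips.
Bearing governs: 72.8 kips.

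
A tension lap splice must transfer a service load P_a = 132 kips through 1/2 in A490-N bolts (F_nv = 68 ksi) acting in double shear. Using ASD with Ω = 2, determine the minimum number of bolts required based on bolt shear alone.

10 bolts

A_b = π·0.5²/4 = 0.1963 in².
Per-bolt allowable strength R_n/Ω = 68 × 0.1963 × 2 / 2 = 13.35 kips.
n ≥ 132 / 13.35 = 9.886 → use 10 bolts.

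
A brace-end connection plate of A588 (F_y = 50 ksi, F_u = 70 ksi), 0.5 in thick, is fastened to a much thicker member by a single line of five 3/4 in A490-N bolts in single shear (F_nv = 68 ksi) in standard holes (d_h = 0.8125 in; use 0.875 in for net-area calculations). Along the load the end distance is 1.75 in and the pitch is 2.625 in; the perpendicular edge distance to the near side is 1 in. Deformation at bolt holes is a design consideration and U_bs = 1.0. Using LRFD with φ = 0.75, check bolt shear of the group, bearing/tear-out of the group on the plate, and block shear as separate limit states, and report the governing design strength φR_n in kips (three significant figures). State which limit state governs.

113 kips (bolt shear governs)

Bolt shear: A_b = π·0.75²/4 = 0.4418 in²; R_n = 68 × 0.4418 × 5 × 1 = 150.2 kips → 0.75 × 150.2 = 113 kips.
Bearing: edge l_c = 1.344, r_n = 56.44 kips; interior l_c = 1.812, r_n = 63 kips; R_n = 56.44 + 4·63 = 308.4 kips → 231 kips.
Block shear: A_gv = 6.125, A_nv = 4.156, A_nt = 0.2812 in²; R_n = min(0.6F_uA_nv, 0.6F_yA_gv) + U_bs·F_u·A_nt = 194.2 kips → 146 kips.
Bolt shear governs: 113 kips.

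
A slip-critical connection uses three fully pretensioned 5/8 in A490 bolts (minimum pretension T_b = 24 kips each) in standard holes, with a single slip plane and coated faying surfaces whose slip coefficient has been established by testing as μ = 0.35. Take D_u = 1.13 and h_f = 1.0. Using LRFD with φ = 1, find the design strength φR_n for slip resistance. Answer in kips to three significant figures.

28.5 kips

R_n = μ · D_u · h_f · T_b · n_s · n_b = 0.35 × 1.13 × 1.0 × 24 × 1 × 3 = 28.48 kips.
Design strength φR_n = 1 × 28.48 = 28.5 kips.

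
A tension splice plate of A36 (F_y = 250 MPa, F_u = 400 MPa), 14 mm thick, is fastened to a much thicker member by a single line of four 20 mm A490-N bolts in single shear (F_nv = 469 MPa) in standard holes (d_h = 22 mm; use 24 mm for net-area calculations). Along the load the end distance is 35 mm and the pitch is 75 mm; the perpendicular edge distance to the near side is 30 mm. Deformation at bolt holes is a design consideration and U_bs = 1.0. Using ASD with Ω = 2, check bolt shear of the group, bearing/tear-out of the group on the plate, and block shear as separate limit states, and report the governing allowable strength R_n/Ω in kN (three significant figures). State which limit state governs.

Bolt shear: A_b = π·20²/4 = 314.2 mm²; R_n = 469 × 314.2 × 4 × 1 / 1000 = 589.4 kN → 589.4 / 2 = 295 kN.
Bearing: edge l_c = 24, r_n = 161.3 kN; interior l_c = 53, r_n = 268.8 kN; R_n = 161.3 + 3·268.8 = 967.7 kN → 484 kN.
Block shear: A_gv = 3640, A_nv = 2464, A_nt = 252 mm²; R_n = min(0.6F_uA_nv, 0.6F_yA_gv) + U_bs·F_u·A_nt = 646.8 kN → 323 kN.
Bolt shear governs: 295 kN.

295 kN (bolt shear governs)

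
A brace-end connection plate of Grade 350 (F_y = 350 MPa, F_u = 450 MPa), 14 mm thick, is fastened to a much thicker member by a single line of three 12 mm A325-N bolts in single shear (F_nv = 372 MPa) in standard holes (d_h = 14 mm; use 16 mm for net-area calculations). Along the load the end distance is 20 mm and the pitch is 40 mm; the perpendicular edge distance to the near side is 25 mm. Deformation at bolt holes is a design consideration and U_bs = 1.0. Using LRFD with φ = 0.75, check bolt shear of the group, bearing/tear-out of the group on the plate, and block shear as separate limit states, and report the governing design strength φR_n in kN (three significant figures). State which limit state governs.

Bolt shear: A_b = π·12²/4 = 113.1 mm²; R_n = 372 × 113.1 × 3 × 1 / 1000 = 126.2 kN → 0.75 × 126.2 = 94.7 kN.
Bearing: edge l_c = 13, r_n = 98.28 kN; interior l_c = 26, r_n = 181.4 kN; R_n = 98.28 + 2·181.4 = 461.2 kN → 346 kN.
Block shear: A_gv = 1400, A_nv = 840, A_nt = 238 mm²; R_n = min(0.6F_uA_nv, 0.6F_yA_gv) + U_bs·F_u·A_nt = 333.9 kN → 250 kN.
Bolt shear governs: 94.7 kN.

94.7 kN (bolt shear governs)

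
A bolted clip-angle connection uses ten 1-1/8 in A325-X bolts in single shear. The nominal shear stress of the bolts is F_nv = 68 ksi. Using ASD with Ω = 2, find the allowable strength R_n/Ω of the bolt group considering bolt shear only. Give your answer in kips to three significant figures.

338 kips

A_b = π × 1.125² / 4 = 0.994 in².
R_n = F_nv · A_b · n · n_s = 68 × 0.994 × 10 × 1 = 675.9 kips.
Allowable strength R_n/Ω = 675.9 / 2 = 338 kips.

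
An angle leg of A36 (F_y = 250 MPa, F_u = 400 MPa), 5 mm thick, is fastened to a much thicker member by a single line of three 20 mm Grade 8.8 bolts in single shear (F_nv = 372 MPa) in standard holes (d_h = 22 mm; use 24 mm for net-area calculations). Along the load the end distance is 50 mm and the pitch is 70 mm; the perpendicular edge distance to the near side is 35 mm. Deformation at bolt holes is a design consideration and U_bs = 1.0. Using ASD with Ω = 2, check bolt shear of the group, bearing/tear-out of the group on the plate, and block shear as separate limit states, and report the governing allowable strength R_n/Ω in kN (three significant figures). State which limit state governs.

94.2 kN (block shear governs)

Bolt shear: A_b = π·20²/4 = 314.2 mm²; R_n = 372 × 314.2 × 3 × 1 / 1000 = 350.6 kN → 350.6 / 2 = 175 kN.
Bearing: edge l_c = 39, r_n = 93.6 kN; interior l_c = 48, r_n = 96 kN; R_n = 93.6 + 2·96 = 285.6 kN → 143 kN.
Block shear: A_gv = 950, A_nv = 650, A_nt = 115 mm²; R_n = min(0.6F_uA_nv, 0.6F_yA_gv) + U_bs·F_u·A_nt = 188.5 kN → 94.2 kN.
Block shear governs: 94.2 kN.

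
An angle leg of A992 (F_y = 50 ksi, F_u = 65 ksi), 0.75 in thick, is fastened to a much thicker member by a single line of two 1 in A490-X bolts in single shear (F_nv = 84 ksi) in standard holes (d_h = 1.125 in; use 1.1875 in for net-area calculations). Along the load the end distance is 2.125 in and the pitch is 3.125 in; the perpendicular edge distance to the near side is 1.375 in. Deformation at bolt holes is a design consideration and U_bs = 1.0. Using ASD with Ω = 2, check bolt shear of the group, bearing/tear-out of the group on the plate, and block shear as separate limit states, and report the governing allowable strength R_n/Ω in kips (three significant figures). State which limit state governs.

66 kips (bolt shear governs)

Bolt shear: A_b = π·1²/4 = 0.7854 in²; R_n = 84 × 0.7854 × 2 × 1 = 131.9 kips → 131.9 / 2 = 66 kips.
Bearing: edge l_c = 1.562, r_n = 91.41 kips; interior l_c = 2, r_n = 117 kips; R_n = 91.41 + 1·117 = 208.4 kips → 104 kips.
Block shear: A_gv = 3.938, A_nv = 2.602, A_nt = 0.5859 in²; R_n = min(0.6F_uA_nv, 0.6F_yA_gv) + U_bs·F_u·A_nt = 139.5 kips → 69.8 kips.
Bolt shear governs: 66 kips.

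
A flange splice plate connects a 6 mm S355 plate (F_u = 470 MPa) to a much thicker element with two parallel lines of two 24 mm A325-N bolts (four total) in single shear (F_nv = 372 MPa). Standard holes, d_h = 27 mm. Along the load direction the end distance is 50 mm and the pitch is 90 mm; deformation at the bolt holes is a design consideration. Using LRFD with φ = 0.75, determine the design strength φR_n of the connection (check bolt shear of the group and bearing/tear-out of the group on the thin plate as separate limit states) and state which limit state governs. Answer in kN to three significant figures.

Bolt shear: A_b = π·24²/4 = 452.4 mm²; R_n = 372 × 452.4 × 4 × 1 / 1000 = 673.2 kN → 0.75 × 673.2 = 505 kN.
Bearing (1.2 l_c t F_u ≤ 2.4 d t F_u): upper limit = 2.4·24·6·470 / 1000 = 162.4 kN.
  Edge l_c = 50 − 27/2 = 36.5 → r_n = 123.5 kN; interior l_c = 90 − 27 = 63 → r_n = 162.4 kN.
  R_n,bearing = 2·123.5 + 2·162.4 = 571.9 kN → 0.75 × 571.9 = 429 kN.
Bearing governs: 429 kN.

429 kN (bearing governs)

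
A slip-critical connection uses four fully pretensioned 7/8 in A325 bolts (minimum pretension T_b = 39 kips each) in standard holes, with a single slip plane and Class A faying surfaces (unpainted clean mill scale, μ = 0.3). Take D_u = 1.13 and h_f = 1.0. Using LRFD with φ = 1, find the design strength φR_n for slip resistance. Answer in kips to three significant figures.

52.9 kips

R_n = μ · D_u · h_f · T_b · n_s · n_b = 0.3 × 1.13 × 1.0 × 39 × 1 × 4 = 52.88 kips.
Design strength φR_n = 1 × 52.88 = 52.9 kips.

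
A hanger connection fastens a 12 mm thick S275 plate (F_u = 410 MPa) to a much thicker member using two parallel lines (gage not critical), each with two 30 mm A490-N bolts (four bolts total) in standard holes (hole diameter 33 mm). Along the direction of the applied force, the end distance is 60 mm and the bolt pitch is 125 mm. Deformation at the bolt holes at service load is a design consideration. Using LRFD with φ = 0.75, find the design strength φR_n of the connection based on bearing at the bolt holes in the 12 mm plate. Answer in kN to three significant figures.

917 kN

Per bolt r_n = 1.2 l_c t F_u ≤ 2.4 d t F_u; upper limit = 2.4 × 30 × 12 × 410 / 1000 = 354.2 kN.
Edge bolt: l_c = 60 − 33/2 = 43.5 mm → 1.2 × 43.5 × 12 × 410 / 1000 = 256.8 → r_n = 256.8 kN.
Interior bolts: l_c = 125 − 33 = 92 mm → 1.2 × 92 × 12 × 410 / 1000 = 543.2 → r_n = 354.2 kN.
R_n = 2 × 256.8 + 2 × 354.2 = 1222 kN.
Design strength φR_n = 0.75 × 1222 = 917 kN.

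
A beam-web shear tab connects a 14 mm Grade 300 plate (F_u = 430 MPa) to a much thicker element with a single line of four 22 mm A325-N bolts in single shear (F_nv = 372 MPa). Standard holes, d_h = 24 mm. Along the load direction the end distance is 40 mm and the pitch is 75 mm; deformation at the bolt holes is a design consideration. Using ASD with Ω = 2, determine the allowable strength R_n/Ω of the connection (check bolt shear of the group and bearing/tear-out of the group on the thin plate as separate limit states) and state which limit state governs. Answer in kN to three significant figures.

Bolt shear: A_b = π·22²/4 = 380.1 mm²; R_n = 372 × 380.1 × 4 × 1 / 1000 = 565.6 kN → 565.6 / 2 = 283 kN.
Bearing (1.2 l_c t F_u ≤ 2.4 d t F_u): upper limit = 2.4·22·14·430 / 1000 = 317.9 kN.
  Edge l_c = 40 − 24/2 = 28 → r_n = 202.3 kN; interior l_c = 75 − 24 = 51 → r_n = 317.9 kN.
  R_n,bearing = 1·202.3 + 3·317.9 = 1156 kN → 1156 / 2 = 578 kN.
Bolt shear governs: 283 kN.

283 kN (bolt shear governs)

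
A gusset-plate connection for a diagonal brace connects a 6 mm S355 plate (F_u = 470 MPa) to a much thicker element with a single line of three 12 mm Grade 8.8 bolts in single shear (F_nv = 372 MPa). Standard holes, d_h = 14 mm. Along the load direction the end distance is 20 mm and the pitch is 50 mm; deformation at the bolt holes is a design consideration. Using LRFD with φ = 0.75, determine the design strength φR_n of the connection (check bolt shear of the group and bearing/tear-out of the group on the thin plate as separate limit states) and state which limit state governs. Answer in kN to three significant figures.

Bolt shear: A_b = π·12²/4 = 113.1 mm²; R_n = 372 × 113.1 × 3 × 1 / 1000 = 126.2 kN → 0.75 × 126.2 = 94.7 kN.
Bearing (1.2 l_c t F_u ≤ 2.4 d t F_u): upper limit = 2.4·12·6·470 / 1000 = 81.22 kN.
  Edge l_c = 20 − 14/2 = 13 → r_n = 43.99 kN; interior l_c = 50 − 14 = 36 → r_n = 81.22 kN.
  R_n,bearing = 1·43.99 + 2·81.22 = 206.4 kN → 0.75 × 206.4 = 155 kN.
Bolt shear governs: 94.7 kN.

94.7 kN (bolt shear governs)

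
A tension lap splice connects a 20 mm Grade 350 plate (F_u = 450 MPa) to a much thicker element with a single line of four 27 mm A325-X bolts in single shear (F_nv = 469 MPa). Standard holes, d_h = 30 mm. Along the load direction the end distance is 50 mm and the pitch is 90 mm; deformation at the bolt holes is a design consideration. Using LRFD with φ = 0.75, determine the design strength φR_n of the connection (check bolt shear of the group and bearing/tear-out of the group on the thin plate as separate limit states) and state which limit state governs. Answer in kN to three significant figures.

Bolt shear: A_b = π·27²/4 = 572.6 mm²; R_n = 469 × 572.6 × 4 × 1 / 1000 = 1074 kN → 0.75 × 1074 = 806 kN.
Bearing (1.2 l_c t F_u ≤ 2.4 d t F_u): upper limit = 2.4·27·20·450 / 1000 = 583.2 kN.
  Edge l_c = 50 − 30/2 = 35 → r_n = 378 kN; interior l_c = 90 − 30 = 60 → r_n = 583.2 kN.
  R_n,bearing = 1·378 + 3·583.2 = 2128 kN → 0.75 × 2128 = 1600 kN.
Bolt shear governs: 806 kN.

806 kN (bolt shear governs)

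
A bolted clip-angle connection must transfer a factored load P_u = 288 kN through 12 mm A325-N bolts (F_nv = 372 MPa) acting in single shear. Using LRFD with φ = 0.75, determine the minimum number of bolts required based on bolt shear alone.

A_b = π·12²/4 = 113.1 mm².
Per-bolt design strength φR_n = 0.75 × 372 × 113.1 × 1 / 1000 = 31.55 kN.
n ≥ 288 / 31.55 = 9.127 → use 10 bolts.

10 bolts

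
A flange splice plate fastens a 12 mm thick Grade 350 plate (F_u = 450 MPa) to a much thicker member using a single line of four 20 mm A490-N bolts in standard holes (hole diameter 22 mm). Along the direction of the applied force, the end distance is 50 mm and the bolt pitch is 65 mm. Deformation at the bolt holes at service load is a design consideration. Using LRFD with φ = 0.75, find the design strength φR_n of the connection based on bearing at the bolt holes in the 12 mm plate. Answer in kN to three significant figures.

Per bolt r_n = 1.2 l_c t F_u ≤ 2.4 d t F_u; upper limit = 2.4 × 20 × 12 × 450 / 1000 = 259.2 kN.
Edge bolt: l_c = 50 − 22/2 = 39 mm → 1.2 × 39 × 12 × 450 / 1000 = 252.7 → r_n = 252.7 kN.
Interior bolts: l_c = 65 − 22 = 43 mm → 1.2 × 43 × 12 × 450 / 1000 = 278.6 → r_n = 259.2 kN.
R_n = 1 × 252.7 + 3 × 259.2 = 1030 kN.
Design strength φR_n = 0.75 × 1030 = 773 kN.

773 kN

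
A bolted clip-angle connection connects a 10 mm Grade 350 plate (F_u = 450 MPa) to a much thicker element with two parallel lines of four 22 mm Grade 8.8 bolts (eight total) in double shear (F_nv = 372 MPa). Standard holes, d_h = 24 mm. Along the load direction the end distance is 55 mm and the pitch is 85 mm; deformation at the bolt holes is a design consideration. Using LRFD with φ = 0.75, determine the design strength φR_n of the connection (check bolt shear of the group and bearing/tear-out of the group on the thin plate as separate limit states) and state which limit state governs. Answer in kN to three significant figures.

1420 kN (bearing governs)

Bolt shear: A_b = π·22²/4 = 380.1 mm²; R_n = 372 × 380.1 × 8 × 2 / 1000 = 2263 kN → 0.75 × 2263 = 1700 kN.
Bearing (1.2 l_c t F_u ≤ 2.4 d t F_u): upper limit = 2.4·22·10·450 / 1000 = 237.6 kN.
  Edge l_c = 55 − 24/2 = 43 → r_n = 232.2 kN; interior l_c = 85 − 24 = 61 → r_n = 237.6 kN.
  R_n,bearing = 2·232.2 + 6·237.6 = 1890 kN → 0.75 × 1890 = 1420 kN.
Bearing governs: 1420 kN.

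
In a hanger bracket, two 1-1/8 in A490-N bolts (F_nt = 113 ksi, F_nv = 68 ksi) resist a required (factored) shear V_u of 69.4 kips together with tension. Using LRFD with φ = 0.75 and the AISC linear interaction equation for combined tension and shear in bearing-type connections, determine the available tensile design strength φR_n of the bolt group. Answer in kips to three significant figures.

104 kips

A_b = π·1.125²/4 = 0.994 in²; f_rv = 69.4 / (2 × 0.994) = 34.91 ksi.
F'_nt = 1.3 F_nt − (F_nt / φF_nv) f_rv = 1.3·113 − (113/(0.75·68))·34.91 = 69.55 ksi, capped at F_nt → F'_nt = 69.55 ksi.
R_n = F'_nt · A_b · n = 69.55 × 0.994 × 2 = 138.3 kips.
Design strength φR_n = 0.75 × 138.3 = 104 kips.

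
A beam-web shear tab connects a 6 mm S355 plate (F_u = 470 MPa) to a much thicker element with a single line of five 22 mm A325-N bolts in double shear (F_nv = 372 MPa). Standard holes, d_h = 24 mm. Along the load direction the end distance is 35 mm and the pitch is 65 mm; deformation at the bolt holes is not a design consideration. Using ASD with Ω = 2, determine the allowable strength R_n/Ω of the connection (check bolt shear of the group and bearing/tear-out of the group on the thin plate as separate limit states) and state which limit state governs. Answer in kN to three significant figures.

396 kN (bearing governs)

Bolt shear: A_b = π·22²/4 = 380.1 mm²; R_n = 372 × 380.1 × 5 × 2 / 1000 = 1414 kN → 1414 / 2 = 707 kN.
Bearing (1.5 l_c t F_u ≤ 3.0 d t F_u): upper limit = 3.0·22·6·470 / 1000 = 186.1 kN.
  Edge l_c = 35 − 24/2 = 23 → r_n = 97.29 kN; interior l_c = 65 − 24 = 41 → r_n = 173.4 kN.
  R_n,bearing = 1·97.29 + 4·173.4 = 791 kN → 791 / 2 = 396 kN.
Bearing governs: 396 kN.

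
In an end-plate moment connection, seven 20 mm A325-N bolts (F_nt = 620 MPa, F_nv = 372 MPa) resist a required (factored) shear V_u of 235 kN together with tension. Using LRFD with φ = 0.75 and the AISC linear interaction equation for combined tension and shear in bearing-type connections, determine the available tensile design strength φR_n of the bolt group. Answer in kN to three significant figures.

A_b = π·20²/4 = 314.2 mm²; f_rv = 235 × 1000 / (7 × 314.2) = 106.9 MPa.
F'_nt = 1.3 F_nt − (F_nt / φF_nv) f_rv = 1.3·620 − (620/(0.75·372))·106.9 = 568.5 MPa, capped at F_nt → F'_nt = 568.5 MPa.
R_n = F'_nt · A_b · n = 568.5 × 314.2 × 7 / 1000 = 1250 kN.
Design strength φR_n = 0.75 × 1250 = 938 kN.

938 kN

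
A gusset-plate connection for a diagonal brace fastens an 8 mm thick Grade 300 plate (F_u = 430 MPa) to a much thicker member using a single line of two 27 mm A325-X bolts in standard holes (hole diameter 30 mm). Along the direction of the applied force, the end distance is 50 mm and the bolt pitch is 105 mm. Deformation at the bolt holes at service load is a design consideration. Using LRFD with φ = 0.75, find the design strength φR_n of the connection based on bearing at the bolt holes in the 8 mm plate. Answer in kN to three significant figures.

276 kN

Per bolt r_n = 1.2 l_c t F_u ≤ 2.4 d t F_u; upper limit = 2.4 × 27 × 8 × 430 / 1000 = 222.9 kN.
Edge bolt: l_c = 50 − 30/2 = 35 mm → 1.2 × 35 × 8 × 430 / 1000 = 144.5 → r_n = 144.5 kN.
Interior bolts: l_c = 105 − 30 = 75 mm → 1.2 × 75 × 8 × 430 / 1000 = 309.6 → r_n = 222.9 kN.
R_n = 1 × 144.5 + 1 × 222.9 = 367.4 kN.
Design strength φR_n = 0.75 × 367.4 = 276 kN.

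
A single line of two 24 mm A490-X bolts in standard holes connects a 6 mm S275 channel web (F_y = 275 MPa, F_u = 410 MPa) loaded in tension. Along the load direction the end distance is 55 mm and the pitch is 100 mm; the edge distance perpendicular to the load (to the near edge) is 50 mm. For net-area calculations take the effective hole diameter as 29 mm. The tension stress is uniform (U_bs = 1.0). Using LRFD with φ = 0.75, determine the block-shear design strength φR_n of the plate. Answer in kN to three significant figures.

181 kN

Shear plane L_v = 55 + 1·100 = 155 mm; A_gv = 155 × 6 = 930 mm².
A_nv = (155 − 1.5·29) × 6 = 669 mm².
A_nt = (50 − 0.5·29) × 6 = 213 mm².
0.6 F_u A_nv = 164.6 kN; 0.6 F_y A_gv = 153.5 kN → shear yielding governs the shear term.
R_n = 153.5 + 1.0 × 410 × 213 / 1000 = 240.8 kN.
Design strength φR_n = 0.75 × 240.8 = 181 kN.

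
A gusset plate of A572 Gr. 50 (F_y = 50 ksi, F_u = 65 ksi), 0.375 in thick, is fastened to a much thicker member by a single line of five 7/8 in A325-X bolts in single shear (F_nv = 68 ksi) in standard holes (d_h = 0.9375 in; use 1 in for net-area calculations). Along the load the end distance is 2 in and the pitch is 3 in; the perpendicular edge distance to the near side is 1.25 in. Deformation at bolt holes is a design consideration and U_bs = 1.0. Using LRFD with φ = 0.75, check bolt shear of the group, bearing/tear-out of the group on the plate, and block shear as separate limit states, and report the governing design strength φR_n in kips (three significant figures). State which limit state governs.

Bolt shear: A_b = π·0.875²/4 = 0.6013 in²; R_n = 68 × 0.6013 × 5 × 1 = 204.4 kips → 0.75 × 204.4 = 153 kips.
Bearing: edge l_c = 1.531, r_n = 44.79 kips; interior l_c = 2.062, r_n = 51.19 kips; R_n = 44.79 + 4·51.19 = 249.5 kips → 187 kips.
Block shear: A_gv = 5.25, A_nv = 3.562, A_nt = 0.2812 in²; R_n = min(0.6F_uA_nv, 0.6F_yA_gv) + U_bs·F_u·A_nt = 157.2 kips → 118 kips.
Block shear governs: 118 kips.

118 kips (block shear governs)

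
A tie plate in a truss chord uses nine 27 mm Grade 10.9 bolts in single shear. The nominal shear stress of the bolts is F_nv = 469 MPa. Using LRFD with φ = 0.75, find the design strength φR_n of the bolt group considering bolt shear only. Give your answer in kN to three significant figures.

1810 kN

A_b = π × 27² / 4 = 572.6 mm².
R_n = F_nv · A_b · n · n_s = 469 × 572.6 × 9 × 1 / 1000 = 2417 kN.
Design strength φR_n = 0.75 × 2417 = 1810 kN.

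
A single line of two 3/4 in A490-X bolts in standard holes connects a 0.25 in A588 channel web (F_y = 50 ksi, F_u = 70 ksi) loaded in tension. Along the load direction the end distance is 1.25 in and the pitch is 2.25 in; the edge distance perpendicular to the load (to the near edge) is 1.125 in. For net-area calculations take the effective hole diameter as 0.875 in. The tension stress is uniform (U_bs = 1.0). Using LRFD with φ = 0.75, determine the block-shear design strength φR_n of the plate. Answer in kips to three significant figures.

Shear plane L_v = 1.25 + 1·2.25 = 3.5 in; A_gv = 3.5 × 0.25 = 0.875 in².
A_nv = (3.5 − 1.5·0.875) × 0.25 = 0.5469 in².
A_nt = (1.125 − 0.5·0.875) × 0.25 = 0.1719 in².
0.6 F_u A_nv = 22.97 kips; 0.6 F_y A_gv = 26.25 kips → shear rupture governs the shear term.
R_n = 22.97 + 1.0 × 70 × 0.1719 = 35 kips.
Design strength φR_n = 0.75 × 35 = 26.2 kips.

26.2 kips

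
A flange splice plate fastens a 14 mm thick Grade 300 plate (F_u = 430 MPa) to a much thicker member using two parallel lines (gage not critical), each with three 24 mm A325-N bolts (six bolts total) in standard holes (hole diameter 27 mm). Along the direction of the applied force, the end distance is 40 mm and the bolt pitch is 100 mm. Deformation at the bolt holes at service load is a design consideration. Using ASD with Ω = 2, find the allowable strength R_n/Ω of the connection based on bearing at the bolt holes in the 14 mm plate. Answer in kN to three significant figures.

885 kN

Per bolt r_n = 1.2 l_c t F_u ≤ 2.4 d t F_u; upper limit = 2.4 × 24 × 14 × 430 / 1000 = 346.8 kN.
Edge bolt: l_c = 40 − 27/2 = 26.5 mm → 1.2 × 26.5 × 14 × 430 / 1000 = 191.4 → r_n = 191.4 kN.
Interior bolts: l_c = 100 − 27 = 73 mm → 1.2 × 73 × 14 × 430 / 1000 = 527.4 → r_n = 346.8 kN.
R_n = 2 × 191.4 + 4 × 346.8 = 1770 kN.
Allowable strength R_n/Ω = 1770 / 2 = 885 kN.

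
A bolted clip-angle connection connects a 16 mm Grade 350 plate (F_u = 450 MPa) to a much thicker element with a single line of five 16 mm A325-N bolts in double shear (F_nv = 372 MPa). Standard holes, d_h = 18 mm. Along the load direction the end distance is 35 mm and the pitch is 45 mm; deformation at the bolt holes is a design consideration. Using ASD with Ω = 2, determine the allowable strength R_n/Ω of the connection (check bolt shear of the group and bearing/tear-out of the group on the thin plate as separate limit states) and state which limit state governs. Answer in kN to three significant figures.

374 kN (bolt shear governs)

Bolt shear: A_b = π·16²/4 = 201.1 mm²; R_n = 372 × 201.1 × 5 × 2 / 1000 = 748 kN → 748 / 2 = 374 kN.
Bearing (1.2 l_c t F_u ≤ 2.4 d t F_u): upper limit = 2.4·16·16·450 / 1000 = 276.5 kN.
  Edge l_c = 35 − 18/2 = 26 → r_n = 224.6 kN; interior l_c = 45 − 18 = 27 → r_n = 233.3 kN.
  R_n,bearing = 1·224.6 + 4·233.3 = 1158 kN → 1158 / 2 = 579 kN.
Bolt shear governs: 374 kN.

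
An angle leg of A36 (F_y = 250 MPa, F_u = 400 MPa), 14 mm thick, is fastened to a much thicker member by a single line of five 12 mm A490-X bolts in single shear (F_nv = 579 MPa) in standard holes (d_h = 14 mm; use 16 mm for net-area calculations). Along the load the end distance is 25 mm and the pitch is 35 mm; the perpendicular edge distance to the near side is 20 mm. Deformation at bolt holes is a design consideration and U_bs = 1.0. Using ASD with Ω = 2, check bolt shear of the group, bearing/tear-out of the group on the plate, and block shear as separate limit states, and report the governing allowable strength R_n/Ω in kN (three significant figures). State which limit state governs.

Bolt shear: A_b = π·12²/4 = 113.1 mm²; R_n = 579 × 113.1 × 5 × 1 / 1000 = 327.4 kN → 327.4 / 2 = 164 kN.
Bearing: edge l_c = 18, r_n = 121 kN; interior l_c = 21, r_n = 141.1 kN; R_n = 121 + 4·141.1 = 685.4 kN → 343 kN.
Block shear: A_gv = 2310, A_nv = 1302, A_nt = 168 mm²; R_n = min(0.6F_uA_nv, 0.6F_yA_gv) + U_bs·F_u·A_nt = 379.7 kN → 190 kN.
Bolt shear governs: 164 kN.

164 kN (bolt shear governs)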